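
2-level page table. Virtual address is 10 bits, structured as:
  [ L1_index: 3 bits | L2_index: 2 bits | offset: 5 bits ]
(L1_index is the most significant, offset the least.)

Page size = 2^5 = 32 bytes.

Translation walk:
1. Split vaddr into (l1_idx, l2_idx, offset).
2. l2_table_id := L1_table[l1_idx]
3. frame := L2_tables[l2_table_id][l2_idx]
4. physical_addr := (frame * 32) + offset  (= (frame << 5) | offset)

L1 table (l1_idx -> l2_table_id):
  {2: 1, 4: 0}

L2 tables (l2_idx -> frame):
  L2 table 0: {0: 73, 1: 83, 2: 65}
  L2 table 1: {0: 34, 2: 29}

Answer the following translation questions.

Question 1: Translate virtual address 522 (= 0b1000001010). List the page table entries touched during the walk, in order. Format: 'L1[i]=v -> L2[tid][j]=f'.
vaddr = 522 = 0b1000001010
Split: l1_idx=4, l2_idx=0, offset=10

Answer: L1[4]=0 -> L2[0][0]=73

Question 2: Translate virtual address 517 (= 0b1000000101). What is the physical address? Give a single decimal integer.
vaddr = 517 = 0b1000000101
Split: l1_idx=4, l2_idx=0, offset=5
L1[4] = 0
L2[0][0] = 73
paddr = 73 * 32 + 5 = 2341

Answer: 2341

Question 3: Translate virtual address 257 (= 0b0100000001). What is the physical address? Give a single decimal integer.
vaddr = 257 = 0b0100000001
Split: l1_idx=2, l2_idx=0, offset=1
L1[2] = 1
L2[1][0] = 34
paddr = 34 * 32 + 1 = 1089

Answer: 1089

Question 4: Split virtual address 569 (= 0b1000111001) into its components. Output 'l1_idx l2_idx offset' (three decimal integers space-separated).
Answer: 4 1 25

Derivation:
vaddr = 569 = 0b1000111001
  top 3 bits -> l1_idx = 4
  next 2 bits -> l2_idx = 1
  bottom 5 bits -> offset = 25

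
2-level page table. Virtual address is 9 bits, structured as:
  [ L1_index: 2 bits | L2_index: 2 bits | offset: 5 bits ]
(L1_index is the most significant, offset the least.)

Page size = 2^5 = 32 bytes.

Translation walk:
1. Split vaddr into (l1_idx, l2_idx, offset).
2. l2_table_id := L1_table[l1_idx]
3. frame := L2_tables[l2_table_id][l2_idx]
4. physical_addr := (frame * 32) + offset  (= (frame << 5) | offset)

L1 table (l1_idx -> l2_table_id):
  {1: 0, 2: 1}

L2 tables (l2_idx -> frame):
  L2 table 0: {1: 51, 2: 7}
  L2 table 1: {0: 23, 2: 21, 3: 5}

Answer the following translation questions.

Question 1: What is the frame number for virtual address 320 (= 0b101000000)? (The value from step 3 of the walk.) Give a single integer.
vaddr = 320: l1_idx=2, l2_idx=2
L1[2] = 1; L2[1][2] = 21

Answer: 21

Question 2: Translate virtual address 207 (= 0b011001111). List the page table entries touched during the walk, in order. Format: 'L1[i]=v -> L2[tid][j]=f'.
vaddr = 207 = 0b011001111
Split: l1_idx=1, l2_idx=2, offset=15

Answer: L1[1]=0 -> L2[0][2]=7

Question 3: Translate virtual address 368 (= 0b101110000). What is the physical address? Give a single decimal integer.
vaddr = 368 = 0b101110000
Split: l1_idx=2, l2_idx=3, offset=16
L1[2] = 1
L2[1][3] = 5
paddr = 5 * 32 + 16 = 176

Answer: 176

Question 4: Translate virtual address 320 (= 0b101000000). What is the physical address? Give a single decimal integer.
vaddr = 320 = 0b101000000
Split: l1_idx=2, l2_idx=2, offset=0
L1[2] = 1
L2[1][2] = 21
paddr = 21 * 32 + 0 = 672

Answer: 672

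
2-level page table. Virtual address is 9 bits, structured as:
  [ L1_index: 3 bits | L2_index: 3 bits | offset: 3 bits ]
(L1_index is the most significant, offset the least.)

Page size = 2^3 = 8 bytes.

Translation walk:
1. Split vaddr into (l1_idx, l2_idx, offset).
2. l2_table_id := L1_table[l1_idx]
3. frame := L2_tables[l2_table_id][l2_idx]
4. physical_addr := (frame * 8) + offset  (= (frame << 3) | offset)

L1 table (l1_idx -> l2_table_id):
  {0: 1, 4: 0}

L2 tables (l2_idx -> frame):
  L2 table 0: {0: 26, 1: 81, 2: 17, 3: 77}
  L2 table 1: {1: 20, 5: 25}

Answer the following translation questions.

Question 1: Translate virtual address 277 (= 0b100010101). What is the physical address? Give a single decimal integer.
Answer: 141

Derivation:
vaddr = 277 = 0b100010101
Split: l1_idx=4, l2_idx=2, offset=5
L1[4] = 0
L2[0][2] = 17
paddr = 17 * 8 + 5 = 141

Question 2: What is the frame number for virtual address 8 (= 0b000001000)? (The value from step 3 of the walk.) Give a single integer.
Answer: 20

Derivation:
vaddr = 8: l1_idx=0, l2_idx=1
L1[0] = 1; L2[1][1] = 20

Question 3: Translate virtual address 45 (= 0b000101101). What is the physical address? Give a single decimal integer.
Answer: 205

Derivation:
vaddr = 45 = 0b000101101
Split: l1_idx=0, l2_idx=5, offset=5
L1[0] = 1
L2[1][5] = 25
paddr = 25 * 8 + 5 = 205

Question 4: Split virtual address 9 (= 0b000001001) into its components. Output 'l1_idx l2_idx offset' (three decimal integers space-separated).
vaddr = 9 = 0b000001001
  top 3 bits -> l1_idx = 0
  next 3 bits -> l2_idx = 1
  bottom 3 bits -> offset = 1

Answer: 0 1 1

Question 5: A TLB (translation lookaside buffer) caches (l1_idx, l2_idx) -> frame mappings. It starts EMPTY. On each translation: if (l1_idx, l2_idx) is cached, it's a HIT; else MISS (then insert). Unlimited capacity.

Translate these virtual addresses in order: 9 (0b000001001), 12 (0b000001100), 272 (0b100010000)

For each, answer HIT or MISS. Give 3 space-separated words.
Answer: MISS HIT MISS

Derivation:
vaddr=9: (0,1) not in TLB -> MISS, insert
vaddr=12: (0,1) in TLB -> HIT
vaddr=272: (4,2) not in TLB -> MISS, insert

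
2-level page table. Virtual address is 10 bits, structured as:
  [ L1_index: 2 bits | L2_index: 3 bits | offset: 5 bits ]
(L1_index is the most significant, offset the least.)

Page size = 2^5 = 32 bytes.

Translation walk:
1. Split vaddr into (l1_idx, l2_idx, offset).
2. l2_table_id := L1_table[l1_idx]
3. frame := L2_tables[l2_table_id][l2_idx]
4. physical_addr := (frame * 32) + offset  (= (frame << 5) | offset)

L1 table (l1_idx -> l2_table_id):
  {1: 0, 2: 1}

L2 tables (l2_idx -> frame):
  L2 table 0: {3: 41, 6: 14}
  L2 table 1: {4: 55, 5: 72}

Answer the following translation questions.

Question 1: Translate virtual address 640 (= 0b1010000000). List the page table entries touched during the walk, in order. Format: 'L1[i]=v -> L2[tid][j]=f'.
vaddr = 640 = 0b1010000000
Split: l1_idx=2, l2_idx=4, offset=0

Answer: L1[2]=1 -> L2[1][4]=55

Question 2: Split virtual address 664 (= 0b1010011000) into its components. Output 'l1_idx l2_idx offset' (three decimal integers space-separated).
Answer: 2 4 24

Derivation:
vaddr = 664 = 0b1010011000
  top 2 bits -> l1_idx = 2
  next 3 bits -> l2_idx = 4
  bottom 5 bits -> offset = 24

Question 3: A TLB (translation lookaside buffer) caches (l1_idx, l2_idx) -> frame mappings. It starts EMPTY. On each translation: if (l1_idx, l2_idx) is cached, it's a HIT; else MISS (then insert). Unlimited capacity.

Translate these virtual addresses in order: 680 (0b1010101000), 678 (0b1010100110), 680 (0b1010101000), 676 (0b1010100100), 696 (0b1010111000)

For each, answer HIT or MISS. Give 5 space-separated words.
vaddr=680: (2,5) not in TLB -> MISS, insert
vaddr=678: (2,5) in TLB -> HIT
vaddr=680: (2,5) in TLB -> HIT
vaddr=676: (2,5) in TLB -> HIT
vaddr=696: (2,5) in TLB -> HIT

Answer: MISS HIT HIT HIT HIT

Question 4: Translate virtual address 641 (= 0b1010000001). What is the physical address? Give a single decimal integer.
vaddr = 641 = 0b1010000001
Split: l1_idx=2, l2_idx=4, offset=1
L1[2] = 1
L2[1][4] = 55
paddr = 55 * 32 + 1 = 1761

Answer: 1761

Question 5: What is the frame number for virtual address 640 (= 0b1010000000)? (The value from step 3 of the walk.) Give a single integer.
vaddr = 640: l1_idx=2, l2_idx=4
L1[2] = 1; L2[1][4] = 55

Answer: 55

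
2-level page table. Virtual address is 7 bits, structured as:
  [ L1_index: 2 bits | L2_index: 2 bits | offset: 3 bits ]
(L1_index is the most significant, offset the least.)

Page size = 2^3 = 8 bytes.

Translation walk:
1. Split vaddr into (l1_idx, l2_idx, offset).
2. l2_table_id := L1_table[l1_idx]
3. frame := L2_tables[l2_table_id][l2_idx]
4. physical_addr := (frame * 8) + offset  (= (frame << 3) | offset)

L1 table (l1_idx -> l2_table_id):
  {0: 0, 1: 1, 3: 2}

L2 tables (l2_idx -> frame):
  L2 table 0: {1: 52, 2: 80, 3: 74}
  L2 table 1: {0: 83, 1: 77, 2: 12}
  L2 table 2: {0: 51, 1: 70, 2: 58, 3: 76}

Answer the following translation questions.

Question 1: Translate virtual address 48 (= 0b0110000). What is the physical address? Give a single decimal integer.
vaddr = 48 = 0b0110000
Split: l1_idx=1, l2_idx=2, offset=0
L1[1] = 1
L2[1][2] = 12
paddr = 12 * 8 + 0 = 96

Answer: 96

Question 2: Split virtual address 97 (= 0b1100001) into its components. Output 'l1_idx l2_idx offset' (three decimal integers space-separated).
Answer: 3 0 1

Derivation:
vaddr = 97 = 0b1100001
  top 2 bits -> l1_idx = 3
  next 2 bits -> l2_idx = 0
  bottom 3 bits -> offset = 1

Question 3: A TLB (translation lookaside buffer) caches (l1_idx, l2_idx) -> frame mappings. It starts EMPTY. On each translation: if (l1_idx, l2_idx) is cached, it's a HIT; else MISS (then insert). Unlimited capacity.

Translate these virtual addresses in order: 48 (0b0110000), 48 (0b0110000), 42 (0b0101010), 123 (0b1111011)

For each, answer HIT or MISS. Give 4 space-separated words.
Answer: MISS HIT MISS MISS

Derivation:
vaddr=48: (1,2) not in TLB -> MISS, insert
vaddr=48: (1,2) in TLB -> HIT
vaddr=42: (1,1) not in TLB -> MISS, insert
vaddr=123: (3,3) not in TLB -> MISS, insert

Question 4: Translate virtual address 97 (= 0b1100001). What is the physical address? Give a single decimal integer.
vaddr = 97 = 0b1100001
Split: l1_idx=3, l2_idx=0, offset=1
L1[3] = 2
L2[2][0] = 51
paddr = 51 * 8 + 1 = 409

Answer: 409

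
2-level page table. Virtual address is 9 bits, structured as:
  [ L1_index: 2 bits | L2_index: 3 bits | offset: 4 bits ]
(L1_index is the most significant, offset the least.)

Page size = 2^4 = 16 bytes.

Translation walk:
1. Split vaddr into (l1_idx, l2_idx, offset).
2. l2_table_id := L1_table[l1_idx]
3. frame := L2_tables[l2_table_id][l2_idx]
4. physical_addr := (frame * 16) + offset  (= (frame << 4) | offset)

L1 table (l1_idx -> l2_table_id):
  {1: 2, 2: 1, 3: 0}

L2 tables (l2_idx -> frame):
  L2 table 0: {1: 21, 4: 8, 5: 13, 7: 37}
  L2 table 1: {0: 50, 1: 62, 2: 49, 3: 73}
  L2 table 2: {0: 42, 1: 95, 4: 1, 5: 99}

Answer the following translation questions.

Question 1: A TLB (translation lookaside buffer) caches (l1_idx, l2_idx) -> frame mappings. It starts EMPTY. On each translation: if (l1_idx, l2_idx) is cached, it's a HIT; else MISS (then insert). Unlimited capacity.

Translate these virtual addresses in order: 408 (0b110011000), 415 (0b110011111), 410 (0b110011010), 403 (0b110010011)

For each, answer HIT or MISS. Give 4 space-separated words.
Answer: MISS HIT HIT HIT

Derivation:
vaddr=408: (3,1) not in TLB -> MISS, insert
vaddr=415: (3,1) in TLB -> HIT
vaddr=410: (3,1) in TLB -> HIT
vaddr=403: (3,1) in TLB -> HIT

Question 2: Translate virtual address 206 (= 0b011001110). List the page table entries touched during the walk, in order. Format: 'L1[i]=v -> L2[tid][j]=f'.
Answer: L1[1]=2 -> L2[2][4]=1

Derivation:
vaddr = 206 = 0b011001110
Split: l1_idx=1, l2_idx=4, offset=14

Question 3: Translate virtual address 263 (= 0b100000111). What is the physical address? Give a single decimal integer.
Answer: 807

Derivation:
vaddr = 263 = 0b100000111
Split: l1_idx=2, l2_idx=0, offset=7
L1[2] = 1
L2[1][0] = 50
paddr = 50 * 16 + 7 = 807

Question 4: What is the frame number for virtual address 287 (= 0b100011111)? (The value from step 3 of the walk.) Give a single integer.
vaddr = 287: l1_idx=2, l2_idx=1
L1[2] = 1; L2[1][1] = 62

Answer: 62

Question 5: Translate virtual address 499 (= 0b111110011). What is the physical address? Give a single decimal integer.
Answer: 595

Derivation:
vaddr = 499 = 0b111110011
Split: l1_idx=3, l2_idx=7, offset=3
L1[3] = 0
L2[0][7] = 37
paddr = 37 * 16 + 3 = 595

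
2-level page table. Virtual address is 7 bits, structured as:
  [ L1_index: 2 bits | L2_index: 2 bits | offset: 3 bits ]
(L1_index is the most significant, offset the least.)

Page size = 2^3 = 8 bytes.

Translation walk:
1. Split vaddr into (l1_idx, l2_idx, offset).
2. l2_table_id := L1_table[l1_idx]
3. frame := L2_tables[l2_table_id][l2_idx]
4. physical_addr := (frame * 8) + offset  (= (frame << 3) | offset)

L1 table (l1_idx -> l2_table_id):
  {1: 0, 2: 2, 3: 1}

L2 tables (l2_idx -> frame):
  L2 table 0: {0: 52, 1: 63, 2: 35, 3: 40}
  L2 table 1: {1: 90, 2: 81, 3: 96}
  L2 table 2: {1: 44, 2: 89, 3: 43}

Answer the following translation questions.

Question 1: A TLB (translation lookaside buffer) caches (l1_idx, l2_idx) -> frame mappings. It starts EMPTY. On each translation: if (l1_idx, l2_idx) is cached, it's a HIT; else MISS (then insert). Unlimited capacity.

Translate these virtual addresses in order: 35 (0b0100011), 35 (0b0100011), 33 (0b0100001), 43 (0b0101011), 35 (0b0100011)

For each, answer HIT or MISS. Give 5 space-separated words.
vaddr=35: (1,0) not in TLB -> MISS, insert
vaddr=35: (1,0) in TLB -> HIT
vaddr=33: (1,0) in TLB -> HIT
vaddr=43: (1,1) not in TLB -> MISS, insert
vaddr=35: (1,0) in TLB -> HIT

Answer: MISS HIT HIT MISS HIT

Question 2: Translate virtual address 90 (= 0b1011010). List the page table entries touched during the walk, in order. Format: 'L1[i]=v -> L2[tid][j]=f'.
vaddr = 90 = 0b1011010
Split: l1_idx=2, l2_idx=3, offset=2

Answer: L1[2]=2 -> L2[2][3]=43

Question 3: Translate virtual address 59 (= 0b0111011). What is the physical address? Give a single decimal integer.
vaddr = 59 = 0b0111011
Split: l1_idx=1, l2_idx=3, offset=3
L1[1] = 0
L2[0][3] = 40
paddr = 40 * 8 + 3 = 323

Answer: 323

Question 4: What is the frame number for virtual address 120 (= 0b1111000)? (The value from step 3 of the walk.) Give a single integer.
Answer: 96

Derivation:
vaddr = 120: l1_idx=3, l2_idx=3
L1[3] = 1; L2[1][3] = 96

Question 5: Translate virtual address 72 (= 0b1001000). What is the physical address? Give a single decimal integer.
vaddr = 72 = 0b1001000
Split: l1_idx=2, l2_idx=1, offset=0
L1[2] = 2
L2[2][1] = 44
paddr = 44 * 8 + 0 = 352

Answer: 352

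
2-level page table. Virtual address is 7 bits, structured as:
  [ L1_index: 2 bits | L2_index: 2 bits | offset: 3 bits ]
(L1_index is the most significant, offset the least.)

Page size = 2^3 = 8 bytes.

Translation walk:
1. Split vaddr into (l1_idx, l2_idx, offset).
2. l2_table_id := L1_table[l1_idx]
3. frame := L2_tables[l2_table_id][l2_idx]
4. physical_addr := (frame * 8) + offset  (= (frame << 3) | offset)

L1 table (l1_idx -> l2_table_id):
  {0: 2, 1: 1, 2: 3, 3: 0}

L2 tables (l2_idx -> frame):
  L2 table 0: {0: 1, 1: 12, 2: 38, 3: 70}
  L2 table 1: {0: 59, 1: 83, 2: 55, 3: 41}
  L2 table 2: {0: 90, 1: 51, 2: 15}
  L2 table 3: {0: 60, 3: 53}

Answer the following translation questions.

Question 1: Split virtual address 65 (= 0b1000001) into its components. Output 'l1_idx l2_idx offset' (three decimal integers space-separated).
Answer: 2 0 1

Derivation:
vaddr = 65 = 0b1000001
  top 2 bits -> l1_idx = 2
  next 2 bits -> l2_idx = 0
  bottom 3 bits -> offset = 1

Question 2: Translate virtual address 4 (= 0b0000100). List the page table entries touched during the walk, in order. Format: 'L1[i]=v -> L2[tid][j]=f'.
Answer: L1[0]=2 -> L2[2][0]=90

Derivation:
vaddr = 4 = 0b0000100
Split: l1_idx=0, l2_idx=0, offset=4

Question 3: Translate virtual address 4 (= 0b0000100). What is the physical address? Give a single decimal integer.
vaddr = 4 = 0b0000100
Split: l1_idx=0, l2_idx=0, offset=4
L1[0] = 2
L2[2][0] = 90
paddr = 90 * 8 + 4 = 724

Answer: 724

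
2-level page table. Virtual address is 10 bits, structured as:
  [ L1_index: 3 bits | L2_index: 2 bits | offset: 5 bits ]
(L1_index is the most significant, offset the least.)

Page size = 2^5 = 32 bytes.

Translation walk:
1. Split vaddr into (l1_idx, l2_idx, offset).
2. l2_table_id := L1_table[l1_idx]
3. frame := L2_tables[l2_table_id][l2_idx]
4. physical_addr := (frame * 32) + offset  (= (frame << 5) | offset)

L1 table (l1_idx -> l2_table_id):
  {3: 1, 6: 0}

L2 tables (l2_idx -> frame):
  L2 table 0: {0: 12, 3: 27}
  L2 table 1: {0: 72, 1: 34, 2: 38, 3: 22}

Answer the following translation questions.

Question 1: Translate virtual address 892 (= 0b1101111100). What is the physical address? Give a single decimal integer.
Answer: 892

Derivation:
vaddr = 892 = 0b1101111100
Split: l1_idx=6, l2_idx=3, offset=28
L1[6] = 0
L2[0][3] = 27
paddr = 27 * 32 + 28 = 892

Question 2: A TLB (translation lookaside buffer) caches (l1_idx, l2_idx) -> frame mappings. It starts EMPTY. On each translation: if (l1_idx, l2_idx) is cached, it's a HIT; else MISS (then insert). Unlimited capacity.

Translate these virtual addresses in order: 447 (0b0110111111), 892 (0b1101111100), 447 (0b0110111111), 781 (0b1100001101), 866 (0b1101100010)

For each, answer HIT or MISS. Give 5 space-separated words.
Answer: MISS MISS HIT MISS HIT

Derivation:
vaddr=447: (3,1) not in TLB -> MISS, insert
vaddr=892: (6,3) not in TLB -> MISS, insert
vaddr=447: (3,1) in TLB -> HIT
vaddr=781: (6,0) not in TLB -> MISS, insert
vaddr=866: (6,3) in TLB -> HIT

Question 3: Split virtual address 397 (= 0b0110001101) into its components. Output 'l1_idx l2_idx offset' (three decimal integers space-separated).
Answer: 3 0 13

Derivation:
vaddr = 397 = 0b0110001101
  top 3 bits -> l1_idx = 3
  next 2 bits -> l2_idx = 0
  bottom 5 bits -> offset = 13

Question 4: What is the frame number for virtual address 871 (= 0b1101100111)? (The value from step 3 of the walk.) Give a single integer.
vaddr = 871: l1_idx=6, l2_idx=3
L1[6] = 0; L2[0][3] = 27

Answer: 27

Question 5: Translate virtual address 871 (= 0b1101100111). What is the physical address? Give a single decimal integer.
Answer: 871

Derivation:
vaddr = 871 = 0b1101100111
Split: l1_idx=6, l2_idx=3, offset=7
L1[6] = 0
L2[0][3] = 27
paddr = 27 * 32 + 7 = 871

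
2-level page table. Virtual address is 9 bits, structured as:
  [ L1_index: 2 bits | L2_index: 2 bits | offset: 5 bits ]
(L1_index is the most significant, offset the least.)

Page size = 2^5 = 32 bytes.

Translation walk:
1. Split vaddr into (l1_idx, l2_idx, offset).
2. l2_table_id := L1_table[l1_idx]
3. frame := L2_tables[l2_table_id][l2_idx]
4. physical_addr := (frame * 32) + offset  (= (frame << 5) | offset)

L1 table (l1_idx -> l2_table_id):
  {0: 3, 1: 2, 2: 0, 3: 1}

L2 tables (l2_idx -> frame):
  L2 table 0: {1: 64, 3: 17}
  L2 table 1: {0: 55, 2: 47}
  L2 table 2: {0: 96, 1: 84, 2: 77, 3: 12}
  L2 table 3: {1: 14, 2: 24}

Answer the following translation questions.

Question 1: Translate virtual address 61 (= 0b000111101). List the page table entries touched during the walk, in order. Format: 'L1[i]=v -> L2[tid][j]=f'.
vaddr = 61 = 0b000111101
Split: l1_idx=0, l2_idx=1, offset=29

Answer: L1[0]=3 -> L2[3][1]=14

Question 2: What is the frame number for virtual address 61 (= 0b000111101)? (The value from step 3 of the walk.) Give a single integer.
vaddr = 61: l1_idx=0, l2_idx=1
L1[0] = 3; L2[3][1] = 14

Answer: 14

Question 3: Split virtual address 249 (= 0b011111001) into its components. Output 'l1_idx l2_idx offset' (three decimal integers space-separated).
Answer: 1 3 25

Derivation:
vaddr = 249 = 0b011111001
  top 2 bits -> l1_idx = 1
  next 2 bits -> l2_idx = 3
  bottom 5 bits -> offset = 25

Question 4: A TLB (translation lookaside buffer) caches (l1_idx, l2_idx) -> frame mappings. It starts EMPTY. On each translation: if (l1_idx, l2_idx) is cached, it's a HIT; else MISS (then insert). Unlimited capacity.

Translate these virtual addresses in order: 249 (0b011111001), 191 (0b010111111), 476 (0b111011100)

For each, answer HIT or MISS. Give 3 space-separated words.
vaddr=249: (1,3) not in TLB -> MISS, insert
vaddr=191: (1,1) not in TLB -> MISS, insert
vaddr=476: (3,2) not in TLB -> MISS, insert

Answer: MISS MISS MISS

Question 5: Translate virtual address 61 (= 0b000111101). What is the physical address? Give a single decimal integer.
Answer: 477

Derivation:
vaddr = 61 = 0b000111101
Split: l1_idx=0, l2_idx=1, offset=29
L1[0] = 3
L2[3][1] = 14
paddr = 14 * 32 + 29 = 477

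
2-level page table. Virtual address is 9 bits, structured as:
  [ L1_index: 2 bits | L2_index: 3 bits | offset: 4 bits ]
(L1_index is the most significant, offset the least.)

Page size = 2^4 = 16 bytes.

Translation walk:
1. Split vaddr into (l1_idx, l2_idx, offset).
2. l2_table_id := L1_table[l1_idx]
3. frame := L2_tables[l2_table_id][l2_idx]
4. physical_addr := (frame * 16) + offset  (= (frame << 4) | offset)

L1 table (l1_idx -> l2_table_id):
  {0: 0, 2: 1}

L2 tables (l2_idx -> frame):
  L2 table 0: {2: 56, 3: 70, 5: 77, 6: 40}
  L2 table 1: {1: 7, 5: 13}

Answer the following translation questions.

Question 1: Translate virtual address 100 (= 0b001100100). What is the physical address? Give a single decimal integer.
Answer: 644

Derivation:
vaddr = 100 = 0b001100100
Split: l1_idx=0, l2_idx=6, offset=4
L1[0] = 0
L2[0][6] = 40
paddr = 40 * 16 + 4 = 644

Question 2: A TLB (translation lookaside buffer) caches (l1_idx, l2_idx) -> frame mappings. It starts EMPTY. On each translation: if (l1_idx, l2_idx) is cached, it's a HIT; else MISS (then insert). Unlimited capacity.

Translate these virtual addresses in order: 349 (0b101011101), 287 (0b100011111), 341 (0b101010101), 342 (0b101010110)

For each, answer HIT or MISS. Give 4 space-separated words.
Answer: MISS MISS HIT HIT

Derivation:
vaddr=349: (2,5) not in TLB -> MISS, insert
vaddr=287: (2,1) not in TLB -> MISS, insert
vaddr=341: (2,5) in TLB -> HIT
vaddr=342: (2,5) in TLB -> HIT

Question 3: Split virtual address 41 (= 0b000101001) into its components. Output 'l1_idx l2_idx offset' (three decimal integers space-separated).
Answer: 0 2 9

Derivation:
vaddr = 41 = 0b000101001
  top 2 bits -> l1_idx = 0
  next 3 bits -> l2_idx = 2
  bottom 4 bits -> offset = 9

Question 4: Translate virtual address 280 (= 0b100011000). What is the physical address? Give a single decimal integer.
Answer: 120

Derivation:
vaddr = 280 = 0b100011000
Split: l1_idx=2, l2_idx=1, offset=8
L1[2] = 1
L2[1][1] = 7
paddr = 7 * 16 + 8 = 120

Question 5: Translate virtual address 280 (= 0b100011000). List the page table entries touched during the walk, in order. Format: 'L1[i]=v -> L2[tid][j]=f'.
Answer: L1[2]=1 -> L2[1][1]=7

Derivation:
vaddr = 280 = 0b100011000
Split: l1_idx=2, l2_idx=1, offset=8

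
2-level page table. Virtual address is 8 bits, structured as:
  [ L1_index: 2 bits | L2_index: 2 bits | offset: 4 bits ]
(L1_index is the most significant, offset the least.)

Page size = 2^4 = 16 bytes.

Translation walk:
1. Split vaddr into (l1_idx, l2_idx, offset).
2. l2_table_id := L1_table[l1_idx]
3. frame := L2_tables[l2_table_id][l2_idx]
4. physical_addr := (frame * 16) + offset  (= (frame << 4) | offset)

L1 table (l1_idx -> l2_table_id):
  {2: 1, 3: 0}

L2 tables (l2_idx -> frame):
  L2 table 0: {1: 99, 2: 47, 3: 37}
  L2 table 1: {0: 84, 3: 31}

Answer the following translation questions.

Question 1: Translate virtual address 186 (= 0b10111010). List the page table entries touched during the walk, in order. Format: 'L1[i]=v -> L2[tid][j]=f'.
vaddr = 186 = 0b10111010
Split: l1_idx=2, l2_idx=3, offset=10

Answer: L1[2]=1 -> L2[1][3]=31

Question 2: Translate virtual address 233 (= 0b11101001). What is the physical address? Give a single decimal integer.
vaddr = 233 = 0b11101001
Split: l1_idx=3, l2_idx=2, offset=9
L1[3] = 0
L2[0][2] = 47
paddr = 47 * 16 + 9 = 761

Answer: 761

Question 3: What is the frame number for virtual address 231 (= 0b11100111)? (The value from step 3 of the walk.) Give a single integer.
vaddr = 231: l1_idx=3, l2_idx=2
L1[3] = 0; L2[0][2] = 47

Answer: 47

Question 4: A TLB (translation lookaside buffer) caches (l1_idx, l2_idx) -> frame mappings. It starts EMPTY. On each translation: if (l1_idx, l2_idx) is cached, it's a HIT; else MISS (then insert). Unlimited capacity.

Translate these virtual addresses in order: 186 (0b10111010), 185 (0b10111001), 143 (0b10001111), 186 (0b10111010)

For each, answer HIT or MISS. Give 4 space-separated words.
Answer: MISS HIT MISS HIT

Derivation:
vaddr=186: (2,3) not in TLB -> MISS, insert
vaddr=185: (2,3) in TLB -> HIT
vaddr=143: (2,0) not in TLB -> MISS, insert
vaddr=186: (2,3) in TLB -> HIT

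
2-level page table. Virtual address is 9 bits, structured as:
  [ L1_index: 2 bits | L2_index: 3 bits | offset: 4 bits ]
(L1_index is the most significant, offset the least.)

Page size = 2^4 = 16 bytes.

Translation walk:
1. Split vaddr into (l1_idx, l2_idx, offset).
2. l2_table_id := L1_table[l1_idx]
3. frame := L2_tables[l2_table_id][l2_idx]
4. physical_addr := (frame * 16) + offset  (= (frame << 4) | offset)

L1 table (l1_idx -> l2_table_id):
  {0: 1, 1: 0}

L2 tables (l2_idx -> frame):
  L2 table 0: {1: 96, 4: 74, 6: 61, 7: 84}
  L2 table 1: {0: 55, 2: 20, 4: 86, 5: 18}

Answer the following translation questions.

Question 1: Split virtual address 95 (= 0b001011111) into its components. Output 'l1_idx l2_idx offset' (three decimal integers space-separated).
vaddr = 95 = 0b001011111
  top 2 bits -> l1_idx = 0
  next 3 bits -> l2_idx = 5
  bottom 4 bits -> offset = 15

Answer: 0 5 15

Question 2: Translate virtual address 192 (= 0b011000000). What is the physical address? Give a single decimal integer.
Answer: 1184

Derivation:
vaddr = 192 = 0b011000000
Split: l1_idx=1, l2_idx=4, offset=0
L1[1] = 0
L2[0][4] = 74
paddr = 74 * 16 + 0 = 1184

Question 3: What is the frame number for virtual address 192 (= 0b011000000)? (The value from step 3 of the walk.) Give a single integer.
vaddr = 192: l1_idx=1, l2_idx=4
L1[1] = 0; L2[0][4] = 74

Answer: 74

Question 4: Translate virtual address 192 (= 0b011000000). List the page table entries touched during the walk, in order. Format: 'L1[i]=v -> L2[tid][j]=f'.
Answer: L1[1]=0 -> L2[0][4]=74

Derivation:
vaddr = 192 = 0b011000000
Split: l1_idx=1, l2_idx=4, offset=0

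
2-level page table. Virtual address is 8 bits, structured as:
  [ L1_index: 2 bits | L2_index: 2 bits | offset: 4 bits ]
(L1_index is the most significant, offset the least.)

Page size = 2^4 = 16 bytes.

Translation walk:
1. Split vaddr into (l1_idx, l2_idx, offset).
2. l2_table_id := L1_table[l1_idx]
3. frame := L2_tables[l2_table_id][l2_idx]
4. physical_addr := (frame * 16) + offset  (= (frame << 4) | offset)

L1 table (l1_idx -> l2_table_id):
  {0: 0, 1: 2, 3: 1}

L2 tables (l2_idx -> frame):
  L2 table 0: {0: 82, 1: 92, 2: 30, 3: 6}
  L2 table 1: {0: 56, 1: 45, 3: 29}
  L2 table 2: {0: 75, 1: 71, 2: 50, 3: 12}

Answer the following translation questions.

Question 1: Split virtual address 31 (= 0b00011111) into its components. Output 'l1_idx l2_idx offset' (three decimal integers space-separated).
Answer: 0 1 15

Derivation:
vaddr = 31 = 0b00011111
  top 2 bits -> l1_idx = 0
  next 2 bits -> l2_idx = 1
  bottom 4 bits -> offset = 15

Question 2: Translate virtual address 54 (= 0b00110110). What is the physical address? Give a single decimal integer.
vaddr = 54 = 0b00110110
Split: l1_idx=0, l2_idx=3, offset=6
L1[0] = 0
L2[0][3] = 6
paddr = 6 * 16 + 6 = 102

Answer: 102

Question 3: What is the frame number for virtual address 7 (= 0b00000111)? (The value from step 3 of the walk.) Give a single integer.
vaddr = 7: l1_idx=0, l2_idx=0
L1[0] = 0; L2[0][0] = 82

Answer: 82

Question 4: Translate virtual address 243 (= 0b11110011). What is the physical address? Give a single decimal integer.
vaddr = 243 = 0b11110011
Split: l1_idx=3, l2_idx=3, offset=3
L1[3] = 1
L2[1][3] = 29
paddr = 29 * 16 + 3 = 467

Answer: 467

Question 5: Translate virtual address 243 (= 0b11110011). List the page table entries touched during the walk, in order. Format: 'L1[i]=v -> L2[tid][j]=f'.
vaddr = 243 = 0b11110011
Split: l1_idx=3, l2_idx=3, offset=3

Answer: L1[3]=1 -> L2[1][3]=29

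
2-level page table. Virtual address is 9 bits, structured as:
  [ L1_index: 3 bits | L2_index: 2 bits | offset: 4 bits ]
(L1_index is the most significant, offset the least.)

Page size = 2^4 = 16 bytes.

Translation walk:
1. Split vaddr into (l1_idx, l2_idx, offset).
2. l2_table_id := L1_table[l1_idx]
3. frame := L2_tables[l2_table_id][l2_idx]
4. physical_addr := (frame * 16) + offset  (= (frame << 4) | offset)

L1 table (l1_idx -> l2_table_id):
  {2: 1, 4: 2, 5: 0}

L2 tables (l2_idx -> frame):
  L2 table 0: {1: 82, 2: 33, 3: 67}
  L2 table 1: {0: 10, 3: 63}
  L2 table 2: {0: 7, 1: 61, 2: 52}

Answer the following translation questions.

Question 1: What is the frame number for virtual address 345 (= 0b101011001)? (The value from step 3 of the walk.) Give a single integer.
vaddr = 345: l1_idx=5, l2_idx=1
L1[5] = 0; L2[0][1] = 82

Answer: 82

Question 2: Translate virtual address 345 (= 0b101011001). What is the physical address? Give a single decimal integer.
Answer: 1321

Derivation:
vaddr = 345 = 0b101011001
Split: l1_idx=5, l2_idx=1, offset=9
L1[5] = 0
L2[0][1] = 82
paddr = 82 * 16 + 9 = 1321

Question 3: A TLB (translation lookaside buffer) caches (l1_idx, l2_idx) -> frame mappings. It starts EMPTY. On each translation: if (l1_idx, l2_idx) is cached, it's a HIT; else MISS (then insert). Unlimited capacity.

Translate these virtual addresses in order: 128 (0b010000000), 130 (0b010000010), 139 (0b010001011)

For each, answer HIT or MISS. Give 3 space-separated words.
Answer: MISS HIT HIT

Derivation:
vaddr=128: (2,0) not in TLB -> MISS, insert
vaddr=130: (2,0) in TLB -> HIT
vaddr=139: (2,0) in TLB -> HIT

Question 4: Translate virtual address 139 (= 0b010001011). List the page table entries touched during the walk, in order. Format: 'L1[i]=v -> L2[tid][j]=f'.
vaddr = 139 = 0b010001011
Split: l1_idx=2, l2_idx=0, offset=11

Answer: L1[2]=1 -> L2[1][0]=10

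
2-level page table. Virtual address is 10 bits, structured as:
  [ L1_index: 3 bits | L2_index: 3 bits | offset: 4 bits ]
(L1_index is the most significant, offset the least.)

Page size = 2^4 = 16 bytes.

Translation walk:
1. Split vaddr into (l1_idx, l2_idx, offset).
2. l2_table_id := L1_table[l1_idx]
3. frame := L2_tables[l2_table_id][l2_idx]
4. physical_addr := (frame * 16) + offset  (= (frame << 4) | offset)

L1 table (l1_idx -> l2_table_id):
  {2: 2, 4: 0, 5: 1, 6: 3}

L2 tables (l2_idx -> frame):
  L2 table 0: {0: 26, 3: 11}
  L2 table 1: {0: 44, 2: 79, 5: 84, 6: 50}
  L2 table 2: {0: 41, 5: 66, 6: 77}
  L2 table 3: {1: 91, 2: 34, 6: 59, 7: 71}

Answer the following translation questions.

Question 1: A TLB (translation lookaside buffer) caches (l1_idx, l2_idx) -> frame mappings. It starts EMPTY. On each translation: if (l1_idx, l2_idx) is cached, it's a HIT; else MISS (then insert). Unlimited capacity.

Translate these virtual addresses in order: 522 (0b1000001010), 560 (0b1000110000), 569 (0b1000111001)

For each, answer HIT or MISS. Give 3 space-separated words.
vaddr=522: (4,0) not in TLB -> MISS, insert
vaddr=560: (4,3) not in TLB -> MISS, insert
vaddr=569: (4,3) in TLB -> HIT

Answer: MISS MISS HIT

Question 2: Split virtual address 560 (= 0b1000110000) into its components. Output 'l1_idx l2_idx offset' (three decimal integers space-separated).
Answer: 4 3 0

Derivation:
vaddr = 560 = 0b1000110000
  top 3 bits -> l1_idx = 4
  next 3 bits -> l2_idx = 3
  bottom 4 bits -> offset = 0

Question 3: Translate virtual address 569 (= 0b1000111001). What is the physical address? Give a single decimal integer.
Answer: 185

Derivation:
vaddr = 569 = 0b1000111001
Split: l1_idx=4, l2_idx=3, offset=9
L1[4] = 0
L2[0][3] = 11
paddr = 11 * 16 + 9 = 185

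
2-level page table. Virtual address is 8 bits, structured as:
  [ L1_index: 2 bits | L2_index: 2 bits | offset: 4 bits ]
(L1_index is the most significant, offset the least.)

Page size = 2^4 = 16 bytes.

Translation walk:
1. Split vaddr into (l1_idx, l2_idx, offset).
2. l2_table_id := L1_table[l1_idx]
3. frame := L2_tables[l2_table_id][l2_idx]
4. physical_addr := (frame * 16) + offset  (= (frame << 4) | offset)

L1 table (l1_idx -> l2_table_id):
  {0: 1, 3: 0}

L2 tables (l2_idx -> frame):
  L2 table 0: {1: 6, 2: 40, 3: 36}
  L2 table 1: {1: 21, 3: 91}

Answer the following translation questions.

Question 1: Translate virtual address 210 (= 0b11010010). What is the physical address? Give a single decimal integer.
vaddr = 210 = 0b11010010
Split: l1_idx=3, l2_idx=1, offset=2
L1[3] = 0
L2[0][1] = 6
paddr = 6 * 16 + 2 = 98

Answer: 98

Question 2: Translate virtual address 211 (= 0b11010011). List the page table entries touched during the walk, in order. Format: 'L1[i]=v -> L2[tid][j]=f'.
Answer: L1[3]=0 -> L2[0][1]=6

Derivation:
vaddr = 211 = 0b11010011
Split: l1_idx=3, l2_idx=1, offset=3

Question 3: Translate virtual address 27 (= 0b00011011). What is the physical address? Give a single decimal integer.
Answer: 347

Derivation:
vaddr = 27 = 0b00011011
Split: l1_idx=0, l2_idx=1, offset=11
L1[0] = 1
L2[1][1] = 21
paddr = 21 * 16 + 11 = 347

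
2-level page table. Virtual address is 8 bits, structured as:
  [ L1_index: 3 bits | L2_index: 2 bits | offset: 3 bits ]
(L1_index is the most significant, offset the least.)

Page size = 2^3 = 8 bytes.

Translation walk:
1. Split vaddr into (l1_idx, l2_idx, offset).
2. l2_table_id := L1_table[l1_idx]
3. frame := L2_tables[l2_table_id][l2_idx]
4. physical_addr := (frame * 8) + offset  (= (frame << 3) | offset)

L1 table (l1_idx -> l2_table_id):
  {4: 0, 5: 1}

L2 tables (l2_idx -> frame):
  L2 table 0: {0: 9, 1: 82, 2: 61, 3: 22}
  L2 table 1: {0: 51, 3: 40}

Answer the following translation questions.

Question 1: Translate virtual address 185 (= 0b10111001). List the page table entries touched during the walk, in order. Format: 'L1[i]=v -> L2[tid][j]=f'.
vaddr = 185 = 0b10111001
Split: l1_idx=5, l2_idx=3, offset=1

Answer: L1[5]=1 -> L2[1][3]=40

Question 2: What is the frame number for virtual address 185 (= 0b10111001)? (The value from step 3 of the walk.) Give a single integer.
vaddr = 185: l1_idx=5, l2_idx=3
L1[5] = 1; L2[1][3] = 40

Answer: 40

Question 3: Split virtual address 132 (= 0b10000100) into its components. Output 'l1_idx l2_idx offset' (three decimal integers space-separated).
vaddr = 132 = 0b10000100
  top 3 bits -> l1_idx = 4
  next 2 bits -> l2_idx = 0
  bottom 3 bits -> offset = 4

Answer: 4 0 4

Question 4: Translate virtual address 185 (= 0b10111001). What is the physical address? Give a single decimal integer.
vaddr = 185 = 0b10111001
Split: l1_idx=5, l2_idx=3, offset=1
L1[5] = 1
L2[1][3] = 40
paddr = 40 * 8 + 1 = 321

Answer: 321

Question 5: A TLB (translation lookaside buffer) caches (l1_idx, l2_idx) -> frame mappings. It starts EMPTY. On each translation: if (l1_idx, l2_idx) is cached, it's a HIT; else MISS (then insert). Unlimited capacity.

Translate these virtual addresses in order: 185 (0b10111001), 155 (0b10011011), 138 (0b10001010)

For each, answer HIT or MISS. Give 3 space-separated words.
Answer: MISS MISS MISS

Derivation:
vaddr=185: (5,3) not in TLB -> MISS, insert
vaddr=155: (4,3) not in TLB -> MISS, insert
vaddr=138: (4,1) not in TLB -> MISS, insert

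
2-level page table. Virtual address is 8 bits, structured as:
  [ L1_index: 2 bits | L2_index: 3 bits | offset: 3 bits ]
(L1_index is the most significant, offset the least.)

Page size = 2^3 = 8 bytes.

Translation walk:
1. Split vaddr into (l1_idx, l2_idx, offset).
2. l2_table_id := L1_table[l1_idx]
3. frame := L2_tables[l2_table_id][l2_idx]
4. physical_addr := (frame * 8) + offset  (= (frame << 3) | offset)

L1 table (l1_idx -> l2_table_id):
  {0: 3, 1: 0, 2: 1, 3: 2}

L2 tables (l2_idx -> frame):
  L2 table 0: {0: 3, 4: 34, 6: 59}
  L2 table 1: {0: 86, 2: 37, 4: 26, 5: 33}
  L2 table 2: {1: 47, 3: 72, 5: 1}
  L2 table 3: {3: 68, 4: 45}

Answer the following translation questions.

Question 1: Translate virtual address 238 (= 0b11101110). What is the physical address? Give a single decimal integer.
Answer: 14

Derivation:
vaddr = 238 = 0b11101110
Split: l1_idx=3, l2_idx=5, offset=6
L1[3] = 2
L2[2][5] = 1
paddr = 1 * 8 + 6 = 14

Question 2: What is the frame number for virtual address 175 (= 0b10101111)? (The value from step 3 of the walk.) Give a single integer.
Answer: 33

Derivation:
vaddr = 175: l1_idx=2, l2_idx=5
L1[2] = 1; L2[1][5] = 33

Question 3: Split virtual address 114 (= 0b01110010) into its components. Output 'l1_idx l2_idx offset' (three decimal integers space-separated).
Answer: 1 6 2

Derivation:
vaddr = 114 = 0b01110010
  top 2 bits -> l1_idx = 1
  next 3 bits -> l2_idx = 6
  bottom 3 bits -> offset = 2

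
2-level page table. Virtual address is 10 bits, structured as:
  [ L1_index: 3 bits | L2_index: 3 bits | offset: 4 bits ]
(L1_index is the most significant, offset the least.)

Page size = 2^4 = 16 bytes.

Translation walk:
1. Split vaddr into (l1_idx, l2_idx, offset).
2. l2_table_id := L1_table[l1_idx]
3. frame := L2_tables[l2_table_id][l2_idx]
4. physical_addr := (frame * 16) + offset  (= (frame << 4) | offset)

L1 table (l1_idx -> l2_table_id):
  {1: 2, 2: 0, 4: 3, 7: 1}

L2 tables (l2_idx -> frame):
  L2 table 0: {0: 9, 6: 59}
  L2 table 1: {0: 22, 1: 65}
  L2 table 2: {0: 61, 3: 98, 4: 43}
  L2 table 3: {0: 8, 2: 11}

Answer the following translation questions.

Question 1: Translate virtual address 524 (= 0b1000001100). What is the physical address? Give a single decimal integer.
Answer: 140

Derivation:
vaddr = 524 = 0b1000001100
Split: l1_idx=4, l2_idx=0, offset=12
L1[4] = 3
L2[3][0] = 8
paddr = 8 * 16 + 12 = 140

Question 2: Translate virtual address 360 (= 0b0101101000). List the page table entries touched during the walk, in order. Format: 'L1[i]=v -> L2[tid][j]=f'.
Answer: L1[2]=0 -> L2[0][6]=59

Derivation:
vaddr = 360 = 0b0101101000
Split: l1_idx=2, l2_idx=6, offset=8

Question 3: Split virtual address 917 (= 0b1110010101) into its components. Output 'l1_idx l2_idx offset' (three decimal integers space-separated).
Answer: 7 1 5

Derivation:
vaddr = 917 = 0b1110010101
  top 3 bits -> l1_idx = 7
  next 3 bits -> l2_idx = 1
  bottom 4 bits -> offset = 5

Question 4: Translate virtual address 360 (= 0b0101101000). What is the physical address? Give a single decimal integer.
vaddr = 360 = 0b0101101000
Split: l1_idx=2, l2_idx=6, offset=8
L1[2] = 0
L2[0][6] = 59
paddr = 59 * 16 + 8 = 952

Answer: 952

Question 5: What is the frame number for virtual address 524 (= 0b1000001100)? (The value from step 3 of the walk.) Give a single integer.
vaddr = 524: l1_idx=4, l2_idx=0
L1[4] = 3; L2[3][0] = 8

Answer: 8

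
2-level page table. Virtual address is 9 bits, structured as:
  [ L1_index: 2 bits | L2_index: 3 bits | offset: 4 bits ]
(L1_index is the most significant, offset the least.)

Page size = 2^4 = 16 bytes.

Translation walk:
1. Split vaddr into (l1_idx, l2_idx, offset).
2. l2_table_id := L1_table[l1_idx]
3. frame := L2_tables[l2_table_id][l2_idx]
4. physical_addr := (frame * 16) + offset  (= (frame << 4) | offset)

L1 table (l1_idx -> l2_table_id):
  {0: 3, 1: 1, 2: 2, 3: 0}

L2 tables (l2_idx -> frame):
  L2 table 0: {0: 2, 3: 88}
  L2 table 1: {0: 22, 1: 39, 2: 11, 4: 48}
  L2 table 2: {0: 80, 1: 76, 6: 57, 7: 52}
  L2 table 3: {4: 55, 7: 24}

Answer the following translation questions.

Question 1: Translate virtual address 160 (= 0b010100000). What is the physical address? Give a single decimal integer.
vaddr = 160 = 0b010100000
Split: l1_idx=1, l2_idx=2, offset=0
L1[1] = 1
L2[1][2] = 11
paddr = 11 * 16 + 0 = 176

Answer: 176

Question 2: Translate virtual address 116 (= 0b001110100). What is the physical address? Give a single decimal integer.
vaddr = 116 = 0b001110100
Split: l1_idx=0, l2_idx=7, offset=4
L1[0] = 3
L2[3][7] = 24
paddr = 24 * 16 + 4 = 388

Answer: 388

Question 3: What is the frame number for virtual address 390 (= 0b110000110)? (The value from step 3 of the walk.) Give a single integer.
Answer: 2

Derivation:
vaddr = 390: l1_idx=3, l2_idx=0
L1[3] = 0; L2[0][0] = 2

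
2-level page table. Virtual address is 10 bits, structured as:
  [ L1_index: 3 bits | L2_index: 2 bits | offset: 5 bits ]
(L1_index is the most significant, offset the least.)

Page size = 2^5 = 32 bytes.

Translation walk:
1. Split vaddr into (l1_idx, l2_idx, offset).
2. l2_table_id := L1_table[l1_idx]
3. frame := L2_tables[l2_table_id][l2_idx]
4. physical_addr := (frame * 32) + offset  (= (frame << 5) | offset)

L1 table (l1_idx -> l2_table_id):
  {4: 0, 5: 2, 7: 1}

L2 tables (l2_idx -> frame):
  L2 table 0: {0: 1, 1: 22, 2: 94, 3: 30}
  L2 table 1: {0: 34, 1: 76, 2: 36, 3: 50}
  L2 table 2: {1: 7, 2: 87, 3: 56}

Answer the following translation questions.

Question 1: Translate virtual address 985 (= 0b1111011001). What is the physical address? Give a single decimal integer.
vaddr = 985 = 0b1111011001
Split: l1_idx=7, l2_idx=2, offset=25
L1[7] = 1
L2[1][2] = 36
paddr = 36 * 32 + 25 = 1177

Answer: 1177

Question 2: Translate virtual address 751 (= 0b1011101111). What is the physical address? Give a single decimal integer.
vaddr = 751 = 0b1011101111
Split: l1_idx=5, l2_idx=3, offset=15
L1[5] = 2
L2[2][3] = 56
paddr = 56 * 32 + 15 = 1807

Answer: 1807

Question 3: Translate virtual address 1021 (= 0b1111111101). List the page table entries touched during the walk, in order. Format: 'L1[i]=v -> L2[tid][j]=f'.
vaddr = 1021 = 0b1111111101
Split: l1_idx=7, l2_idx=3, offset=29

Answer: L1[7]=1 -> L2[1][3]=50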